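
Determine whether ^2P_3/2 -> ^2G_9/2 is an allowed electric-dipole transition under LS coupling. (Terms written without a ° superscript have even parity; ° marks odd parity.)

Initial level: S=1/2, L=1, J=3/2, parity even. Final level: S=1/2, L=4, J=9/2, parity even.
Parity must change: even → even — ✗.
ΔS = 0: S: 1/2 → 1/2 — ✓.
ΔL = 0, ±1 (not L=0↔0): L: 1 → 4, ΔL = +3 — ✗.
ΔJ = 0, ±1 (not J=0↔0): J: 3/2 → 9/2, ΔJ = +3 — ✗.
Rule(s) violated: parity, ΔL, ΔJ.

forbidden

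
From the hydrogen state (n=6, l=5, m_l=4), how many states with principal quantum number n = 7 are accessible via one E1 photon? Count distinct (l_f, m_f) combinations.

E1 requires Δl = ±1, so l_f ∈ {4, 6}; with 0 ≤ l_f ≤ n_f−1 = 6, the allowed l_f values are {4, 6}.
For l_f = 4: m_f ∈ {m_i−1, m_i, m_i+1} ∩ [−4, 4] = {3, 4} → 2 states.
For l_f = 6: m_f ∈ {m_i−1, m_i, m_i+1} ∩ [−6, 6] = {3, 4, 5} → 3 states.
Total: 5.

5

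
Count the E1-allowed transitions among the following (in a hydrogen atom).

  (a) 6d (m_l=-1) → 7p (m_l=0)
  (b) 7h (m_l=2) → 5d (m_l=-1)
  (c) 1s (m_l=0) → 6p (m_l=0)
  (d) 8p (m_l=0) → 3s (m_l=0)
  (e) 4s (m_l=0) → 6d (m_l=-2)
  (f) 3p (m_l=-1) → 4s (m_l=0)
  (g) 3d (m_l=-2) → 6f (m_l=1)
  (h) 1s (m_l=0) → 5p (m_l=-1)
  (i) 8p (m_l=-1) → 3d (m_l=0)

6

(a) allowed
(b) forbidden — Δl = -3 (E1 requires Δl = ±1); Δm_l = -3 (E1 requires Δm_l = 0, ±1)
(c) allowed
(d) allowed
(e) forbidden — Δl = +2 (E1 requires Δl = ±1); Δm_l = -2 (E1 requires Δm_l = 0, ±1)
(f) allowed
(g) forbidden — Δm_l = +3 (E1 requires Δm_l = 0, ±1)
(h) allowed
(i) allowed
Total allowed: 6 of 9.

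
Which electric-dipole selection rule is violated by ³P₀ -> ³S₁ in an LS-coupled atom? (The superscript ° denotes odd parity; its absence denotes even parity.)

parity

Reading off the term symbols: S 1→1, L 1→0, J 0→1, parity even→even.
Parity must change: even → even — ✗.
ΔS = 0: S: 1 → 1 — ✓.
ΔL = 0, ±1 (not L=0↔0): L: 1 → 0, ΔL = -1 — ✓.
ΔJ = 0, ±1 (not J=0↔0): J: 0 → 1, ΔJ = +1 — ✓.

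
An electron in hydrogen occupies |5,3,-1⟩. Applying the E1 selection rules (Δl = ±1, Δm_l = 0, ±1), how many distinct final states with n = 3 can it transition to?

E1 requires Δl = ±1, so l_f ∈ {2, 4}; with 0 ≤ l_f ≤ n_f−1 = 2, the allowed l_f values are {2}.
For l_f = 2: m_f ∈ {m_i−1, m_i, m_i+1} ∩ [−2, 2] = {-2, -1, 0} → 3 states.
Total: 3.

3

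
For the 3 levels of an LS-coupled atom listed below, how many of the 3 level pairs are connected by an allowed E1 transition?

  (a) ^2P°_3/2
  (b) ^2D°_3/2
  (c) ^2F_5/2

(a)–(b): forbidden (parity).
(a)–(c): forbidden (ΔL).
(b)–(c): allowed.
Allowed pairs: 1 of 3.

1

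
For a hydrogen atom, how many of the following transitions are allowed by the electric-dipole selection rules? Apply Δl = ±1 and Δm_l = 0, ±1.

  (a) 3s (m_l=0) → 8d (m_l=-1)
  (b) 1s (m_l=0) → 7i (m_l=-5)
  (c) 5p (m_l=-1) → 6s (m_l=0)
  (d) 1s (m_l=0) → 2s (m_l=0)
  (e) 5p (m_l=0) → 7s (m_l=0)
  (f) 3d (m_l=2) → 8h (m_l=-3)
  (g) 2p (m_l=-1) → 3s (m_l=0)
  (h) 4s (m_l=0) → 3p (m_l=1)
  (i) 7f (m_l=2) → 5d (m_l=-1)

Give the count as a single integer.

4

(a) forbidden — Δl = +2 (E1 requires Δl = ±1)
(b) forbidden — Δl = +6 (E1 requires Δl = ±1); Δm_l = -5 (E1 requires Δm_l = 0, ±1)
(c) allowed
(d) forbidden — Δl = +0 (E1 requires Δl = ±1)
(e) allowed
(f) forbidden — Δl = +3 (E1 requires Δl = ±1); Δm_l = -5 (E1 requires Δm_l = 0, ±1)
(g) allowed
(h) allowed
(i) forbidden — Δm_l = -3 (E1 requires Δm_l = 0, ±1)
Total allowed: 4 of 9.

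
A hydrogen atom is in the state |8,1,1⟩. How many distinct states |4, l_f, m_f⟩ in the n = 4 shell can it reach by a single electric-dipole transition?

4

E1 requires Δl = ±1, so l_f ∈ {0, 2}; with 0 ≤ l_f ≤ n_f−1 = 3, the allowed l_f values are {0, 2}.
For l_f = 0: m_f ∈ {m_i−1, m_i, m_i+1} ∩ [−0, 0] = {0} → 1 state.
For l_f = 2: m_f ∈ {m_i−1, m_i, m_i+1} ∩ [−2, 2] = {0, 1, 2} → 3 states.
Total: 4.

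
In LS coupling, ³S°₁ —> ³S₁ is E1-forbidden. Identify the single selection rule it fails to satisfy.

Initial level: S=1, L=0, J=1, parity odd. Final level: S=1, L=0, J=1, parity even.
Parity must change: odd → even — satisfied.
ΔS = 0: S: 1 → 1 — satisfied.
ΔL = 0, ±1 (not L=0↔0): L: 0 → 0, ΔL = +0 — violated.
ΔJ = 0, ±1 (not J=0↔0): J: 1 → 1, ΔJ = +0 — satisfied.

the L=0 ↔ L=0 exclusion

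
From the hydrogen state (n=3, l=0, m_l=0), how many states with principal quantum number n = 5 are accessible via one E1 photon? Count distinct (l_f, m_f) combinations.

E1 requires Δl = ±1, so l_f ∈ {-1, 1}; with 0 ≤ l_f ≤ n_f−1 = 4, the allowed l_f values are {1}.
For l_f = 1: m_f ∈ {m_i−1, m_i, m_i+1} ∩ [−1, 1] = {-1, 0, 1} → 3 states.
Total: 3.

3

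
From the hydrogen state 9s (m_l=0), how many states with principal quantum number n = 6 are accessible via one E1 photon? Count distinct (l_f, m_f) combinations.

E1 requires Δl = ±1, so l_f ∈ {-1, 1}; with 0 ≤ l_f ≤ n_f−1 = 5, the allowed l_f values are {1}.
For l_f = 1: m_f ∈ {m_i−1, m_i, m_i+1} ∩ [−1, 1] = {-1, 0, 1} → 3 states.
Total: 3.

3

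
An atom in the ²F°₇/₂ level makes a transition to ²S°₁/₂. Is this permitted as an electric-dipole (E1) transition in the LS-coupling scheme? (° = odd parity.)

Parity must change: odd → odd — fails.
ΔL = 0, ±1 (not L=0↔0): L: 3 → 0, ΔL = -3 — fails.
ΔJ = 0, ±1 (not J=0↔0): J: 7/2 → 1/2, ΔJ = -3 — fails.
ΔS = 0: S: 1/2 → 1/2 — ok.
Rule(s) violated: parity, ΔL, ΔJ.

forbidden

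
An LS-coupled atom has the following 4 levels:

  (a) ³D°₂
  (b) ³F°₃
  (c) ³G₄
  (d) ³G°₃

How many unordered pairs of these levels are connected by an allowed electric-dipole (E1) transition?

(a)–(b): forbidden (parity).
(a)–(c): forbidden (ΔL, ΔJ).
(a)–(d): forbidden (parity, ΔL).
(b)–(c): allowed.
(b)–(d): forbidden (parity).
(c)–(d): allowed.
Allowed pairs: 2 of 6.

2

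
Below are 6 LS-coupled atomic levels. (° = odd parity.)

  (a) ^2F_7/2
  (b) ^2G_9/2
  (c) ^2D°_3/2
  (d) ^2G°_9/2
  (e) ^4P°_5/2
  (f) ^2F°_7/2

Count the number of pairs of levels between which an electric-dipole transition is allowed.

4

(a)–(b): forbidden (parity).
(a)–(c): forbidden (ΔJ).
(a)–(d): allowed.
(a)–(e): forbidden (ΔS, ΔL).
(a)–(f): allowed.
(b)–(c): forbidden (ΔL, ΔJ).
(b)–(d): allowed.
(b)–(e): forbidden (ΔS, ΔL, ΔJ).
(b)–(f): allowed.
(c)–(d): forbidden (parity, ΔL, ΔJ).
(c)–(e): forbidden (parity, ΔS).
(c)–(f): forbidden (parity, ΔJ).
(d)–(e): forbidden (parity, ΔS, ΔL, ΔJ).
(d)–(f): forbidden (parity).
(e)–(f): forbidden (parity, ΔS, ΔL).
Allowed pairs: 4 of 15.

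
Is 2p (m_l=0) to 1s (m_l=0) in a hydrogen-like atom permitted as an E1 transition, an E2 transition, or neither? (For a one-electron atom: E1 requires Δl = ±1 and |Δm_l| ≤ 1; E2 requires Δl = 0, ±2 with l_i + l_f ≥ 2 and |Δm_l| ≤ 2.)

E1

Δl = 0 − 1 = -1; l_i + l_f = 1.
Δm_l = +0.
E1 (Δl = ±1, |Δm_l| ≤ 1): satisfied.
E2 (Δl = 0,±2, l_i+l_f ≥ 2, |Δm_l| ≤ 2): not satisfied.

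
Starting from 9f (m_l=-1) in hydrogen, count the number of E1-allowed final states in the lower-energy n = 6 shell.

6

E1 requires Δl = ±1, so l_f ∈ {2, 4}; with 0 ≤ l_f ≤ n_f−1 = 5, the allowed l_f values are {2, 4}.
For l_f = 2: m_f ∈ {m_i−1, m_i, m_i+1} ∩ [−2, 2] = {-2, -1, 0} → 3 states.
For l_f = 4: m_f ∈ {m_i−1, m_i, m_i+1} ∩ [−4, 4] = {-2, -1, 0} → 3 states.
Total: 6.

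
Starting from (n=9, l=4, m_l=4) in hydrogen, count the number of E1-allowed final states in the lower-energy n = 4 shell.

1

E1 requires Δl = ±1, so l_f ∈ {3, 5}; with 0 ≤ l_f ≤ n_f−1 = 3, the allowed l_f values are {3}.
For l_f = 3: m_f ∈ {m_i−1, m_i, m_i+1} ∩ [−3, 3] = {3} → 1 state.
Total: 1.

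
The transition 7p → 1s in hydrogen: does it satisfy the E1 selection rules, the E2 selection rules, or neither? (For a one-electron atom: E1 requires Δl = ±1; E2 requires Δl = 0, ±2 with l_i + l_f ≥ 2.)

Δl = 0 − 1 = -1; l_i + l_f = 1.
E1 (Δl = ±1): satisfied.
E2 (Δl = 0,±2, l_i+l_f ≥ 2): not satisfied.

E1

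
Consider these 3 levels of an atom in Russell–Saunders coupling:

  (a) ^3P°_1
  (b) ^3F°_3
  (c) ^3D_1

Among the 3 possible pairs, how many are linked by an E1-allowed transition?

(a)–(b): forbidden (parity, ΔL, ΔJ).
(a)–(c): allowed.
(b)–(c): forbidden (ΔJ).
Allowed pairs: 1 of 3.

1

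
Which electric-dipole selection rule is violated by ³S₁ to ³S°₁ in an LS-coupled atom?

the L=0 ↔ L=0 exclusion

Reading off the term symbols: S 1→1, L 0→0, J 1→1, parity even→odd.
Parity must change: even → odd — ✓.
ΔS = 0: S: 1 → 1 — ✓.
ΔL = 0, ±1 (not L=0↔0): L: 0 → 0, ΔL = +0 — ✗.
ΔJ = 0, ±1 (not J=0↔0): J: 1 → 1, ΔJ = +0 — ✓.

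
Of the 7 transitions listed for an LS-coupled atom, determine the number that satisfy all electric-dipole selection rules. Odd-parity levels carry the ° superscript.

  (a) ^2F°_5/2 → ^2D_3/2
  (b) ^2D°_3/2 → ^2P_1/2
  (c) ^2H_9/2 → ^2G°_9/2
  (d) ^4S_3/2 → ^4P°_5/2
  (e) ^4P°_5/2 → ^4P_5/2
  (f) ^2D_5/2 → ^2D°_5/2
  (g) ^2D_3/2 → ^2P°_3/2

(a) allowed
(b) allowed
(c) allowed
(d) allowed
(e) allowed
(f) allowed
(g) allowed
Total allowed: 7 of 7.

7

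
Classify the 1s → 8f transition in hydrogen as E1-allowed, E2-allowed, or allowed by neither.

Δl = 3 − 0 = +3; l_i + l_f = 3.
E1 (Δl = ±1): not satisfied.
E2 (Δl = 0,±2, l_i+l_f ≥ 2): not satisfied.

neither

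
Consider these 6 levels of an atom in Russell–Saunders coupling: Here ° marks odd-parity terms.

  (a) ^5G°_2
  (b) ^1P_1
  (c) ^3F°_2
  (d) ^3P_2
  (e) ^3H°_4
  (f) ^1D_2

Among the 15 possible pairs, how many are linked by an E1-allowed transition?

0

(a)–(b): forbidden (ΔS, ΔL).
(a)–(c): forbidden (parity, ΔS).
(a)–(d): forbidden (ΔS, ΔL).
(a)–(e): forbidden (parity, ΔS, ΔJ).
(a)–(f): forbidden (ΔS, ΔL).
(b)–(c): forbidden (ΔS, ΔL).
(b)–(d): forbidden (parity, ΔS).
(b)–(e): forbidden (ΔS, ΔL, ΔJ).
(b)–(f): forbidden (parity).
(c)–(d): forbidden (ΔL).
(c)–(e): forbidden (parity, ΔL, ΔJ).
(c)–(f): forbidden (ΔS).
(d)–(e): forbidden (ΔL, ΔJ).
(d)–(f): forbidden (parity, ΔS).
(e)–(f): forbidden (ΔS, ΔL, ΔJ).
Allowed pairs: 0 of 15.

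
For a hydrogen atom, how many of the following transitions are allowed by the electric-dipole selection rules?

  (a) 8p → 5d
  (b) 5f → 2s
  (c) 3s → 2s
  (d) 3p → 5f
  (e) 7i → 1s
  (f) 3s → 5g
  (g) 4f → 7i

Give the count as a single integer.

1

(a) allowed
(b) forbidden — Δl = -3 (E1 requires Δl = ±1)
(c) forbidden — Δl = +0 (E1 requires Δl = ±1)
(d) forbidden — Δl = +2 (E1 requires Δl = ±1)
(e) forbidden — Δl = -6 (E1 requires Δl = ±1)
(f) forbidden — Δl = +4 (E1 requires Δl = ±1)
(g) forbidden — Δl = +3 (E1 requires Δl = ±1)
Total allowed: 1 of 7.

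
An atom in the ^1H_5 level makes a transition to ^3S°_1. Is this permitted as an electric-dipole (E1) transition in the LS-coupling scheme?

ΔS = 0: S: 0 → 1 — violated.
ΔJ = 0, ±1 (not J=0↔0): J: 5 → 1, ΔJ = -4 — violated.
Parity must change: even → odd — satisfied.
ΔL = 0, ±1 (not L=0↔0): L: 5 → 0, ΔL = -5 — violated.
Rule(s) violated: ΔS, ΔL, ΔJ.

forbidden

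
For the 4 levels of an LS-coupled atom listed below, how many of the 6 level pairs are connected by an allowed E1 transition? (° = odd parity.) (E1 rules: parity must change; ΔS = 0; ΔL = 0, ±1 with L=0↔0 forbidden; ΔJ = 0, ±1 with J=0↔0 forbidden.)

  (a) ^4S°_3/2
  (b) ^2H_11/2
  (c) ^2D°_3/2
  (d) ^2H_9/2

(a)–(b): forbidden (ΔS, ΔL, ΔJ).
(a)–(c): forbidden (parity, ΔS, ΔL).
(a)–(d): forbidden (ΔS, ΔL, ΔJ).
(b)–(c): forbidden (ΔL, ΔJ).
(b)–(d): forbidden (parity).
(c)–(d): forbidden (ΔL, ΔJ).
Allowed pairs: 0 of 6.

0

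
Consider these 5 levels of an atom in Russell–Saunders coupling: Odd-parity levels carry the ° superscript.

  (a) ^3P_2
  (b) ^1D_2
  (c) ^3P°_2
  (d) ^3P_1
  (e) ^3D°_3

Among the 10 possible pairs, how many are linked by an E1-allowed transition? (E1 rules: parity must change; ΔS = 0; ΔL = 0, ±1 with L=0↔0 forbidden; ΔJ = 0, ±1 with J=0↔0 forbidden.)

3

(a)–(b): forbidden (parity, ΔS).
(a)–(c): allowed.
(a)–(d): forbidden (parity).
(a)–(e): allowed.
(b)–(c): forbidden (ΔS).
(b)–(d): forbidden (parity, ΔS).
(b)–(e): forbidden (ΔS).
(c)–(d): allowed.
(c)–(e): forbidden (parity).
(d)–(e): forbidden (ΔJ).
Allowed pairs: 3 of 10.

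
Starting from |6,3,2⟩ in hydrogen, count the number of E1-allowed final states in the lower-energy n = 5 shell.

E1 requires Δl = ±1, so l_f ∈ {2, 4}; with 0 ≤ l_f ≤ n_f−1 = 4, the allowed l_f values are {2, 4}.
For l_f = 2: m_f ∈ {m_i−1, m_i, m_i+1} ∩ [−2, 2] = {1, 2} → 2 states.
For l_f = 4: m_f ∈ {m_i−1, m_i, m_i+1} ∩ [−4, 4] = {1, 2, 3} → 3 states.
Total: 5.

5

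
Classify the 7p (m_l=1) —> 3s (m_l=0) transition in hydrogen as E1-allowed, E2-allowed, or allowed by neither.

E1

Δl = 0 − 1 = -1; l_i + l_f = 1.
Δm_l = -1.
E1 (Δl = ±1, |Δm_l| ≤ 1): satisfied.
E2 (Δl = 0,±2, l_i+l_f ≥ 2, |Δm_l| ≤ 2): not satisfied.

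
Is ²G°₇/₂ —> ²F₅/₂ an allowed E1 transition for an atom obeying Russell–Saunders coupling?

Reading off the term symbols: S 1/2→1/2, L 4→3, J 7/2→5/2, parity odd→even.
Parity must change: odd → even — ok.
ΔS = 0: S: 1/2 → 1/2 — ok.
ΔL = 0, ±1 (not L=0↔0): L: 4 → 3, ΔL = -1 — ok.
ΔJ = 0, ±1 (not J=0↔0): J: 7/2 → 5/2, ΔJ = -1 — ok.
All four E1 rules are satisfied.

allowed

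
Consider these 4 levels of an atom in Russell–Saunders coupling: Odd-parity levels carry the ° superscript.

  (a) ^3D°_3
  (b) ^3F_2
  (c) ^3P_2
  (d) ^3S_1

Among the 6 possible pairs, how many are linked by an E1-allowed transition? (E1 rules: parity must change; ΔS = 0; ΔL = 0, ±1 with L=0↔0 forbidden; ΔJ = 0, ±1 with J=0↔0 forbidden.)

2

(a)–(b): allowed.
(a)–(c): allowed.
(a)–(d): forbidden (ΔL, ΔJ).
(b)–(c): forbidden (parity, ΔL).
(b)–(d): forbidden (parity, ΔL).
(c)–(d): forbidden (parity).
Allowed pairs: 2 of 6.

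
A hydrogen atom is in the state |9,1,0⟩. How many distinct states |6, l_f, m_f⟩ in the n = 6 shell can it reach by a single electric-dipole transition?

E1 requires Δl = ±1, so l_f ∈ {0, 2}; with 0 ≤ l_f ≤ n_f−1 = 5, the allowed l_f values are {0, 2}.
For l_f = 0: m_f ∈ {m_i−1, m_i, m_i+1} ∩ [−0, 0] = {0} → 1 state.
For l_f = 2: m_f ∈ {m_i−1, m_i, m_i+1} ∩ [−2, 2] = {-1, 0, 1} → 3 states.
Total: 4.

4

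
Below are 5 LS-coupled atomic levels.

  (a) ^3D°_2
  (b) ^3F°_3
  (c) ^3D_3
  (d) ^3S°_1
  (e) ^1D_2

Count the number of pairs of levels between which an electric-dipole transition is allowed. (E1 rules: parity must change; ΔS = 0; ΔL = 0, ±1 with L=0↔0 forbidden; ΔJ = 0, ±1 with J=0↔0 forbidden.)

2

(a)–(b): forbidden (parity).
(a)–(c): allowed.
(a)–(d): forbidden (parity, ΔL).
(a)–(e): forbidden (ΔS).
(b)–(c): allowed.
(b)–(d): forbidden (parity, ΔL, ΔJ).
(b)–(e): forbidden (ΔS).
(c)–(d): forbidden (ΔL, ΔJ).
(c)–(e): forbidden (parity, ΔS).
(d)–(e): forbidden (ΔS, ΔL).
Allowed pairs: 2 of 10.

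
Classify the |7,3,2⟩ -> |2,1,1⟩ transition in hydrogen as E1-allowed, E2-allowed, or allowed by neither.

Δl = 1 − 3 = -2; l_i + l_f = 4.
Δm_l = -1.
E1 (Δl = ±1, |Δm_l| ≤ 1): not satisfied.
E2 (Δl = 0,±2, l_i+l_f ≥ 2, |Δm_l| ≤ 2): satisfied.

E2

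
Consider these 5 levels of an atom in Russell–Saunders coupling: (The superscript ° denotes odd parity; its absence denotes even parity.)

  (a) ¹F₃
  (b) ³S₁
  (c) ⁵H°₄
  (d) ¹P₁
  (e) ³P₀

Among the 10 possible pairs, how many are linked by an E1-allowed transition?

0

(a)–(b): forbidden (parity, ΔS, ΔL, ΔJ).
(a)–(c): forbidden (ΔS, ΔL).
(a)–(d): forbidden (parity, ΔL, ΔJ).
(a)–(e): forbidden (parity, ΔS, ΔL, ΔJ).
(b)–(c): forbidden (ΔS, ΔL, ΔJ).
(b)–(d): forbidden (parity, ΔS).
(b)–(e): forbidden (parity).
(c)–(d): forbidden (ΔS, ΔL, ΔJ).
(c)–(e): forbidden (ΔS, ΔL, ΔJ).
(d)–(e): forbidden (parity, ΔS).
Allowed pairs: 0 of 10.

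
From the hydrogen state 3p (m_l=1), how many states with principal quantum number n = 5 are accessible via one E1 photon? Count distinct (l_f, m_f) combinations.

4

E1 requires Δl = ±1, so l_f ∈ {0, 2}; with 0 ≤ l_f ≤ n_f−1 = 4, the allowed l_f values are {0, 2}.
For l_f = 0: m_f ∈ {m_i−1, m_i, m_i+1} ∩ [−0, 0] = {0} → 1 state.
For l_f = 2: m_f ∈ {m_i−1, m_i, m_i+1} ∩ [−2, 2] = {0, 1, 2} → 3 states.
Total: 4.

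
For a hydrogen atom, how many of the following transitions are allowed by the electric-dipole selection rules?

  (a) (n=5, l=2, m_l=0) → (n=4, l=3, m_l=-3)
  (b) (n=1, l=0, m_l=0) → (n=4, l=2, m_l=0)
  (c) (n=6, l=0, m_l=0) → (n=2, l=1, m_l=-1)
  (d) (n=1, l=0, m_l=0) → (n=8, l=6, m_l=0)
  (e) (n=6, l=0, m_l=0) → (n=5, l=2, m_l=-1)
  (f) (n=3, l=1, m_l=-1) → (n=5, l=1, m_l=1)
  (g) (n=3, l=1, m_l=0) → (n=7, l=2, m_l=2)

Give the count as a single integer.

1

(a) forbidden — Δm_l = -3 (E1 requires Δm_l = 0, ±1)
(b) forbidden — Δl = +2 (E1 requires Δl = ±1)
(c) allowed
(d) forbidden — Δl = +6 (E1 requires Δl = ±1)
(e) forbidden — Δl = +2 (E1 requires Δl = ±1)
(f) forbidden — Δl = +0 (E1 requires Δl = ±1); Δm_l = +2 (E1 requires Δm_l = 0, ±1)
(g) forbidden — Δm_l = +2 (E1 requires Δm_l = 0, ±1)
Total allowed: 1 of 7.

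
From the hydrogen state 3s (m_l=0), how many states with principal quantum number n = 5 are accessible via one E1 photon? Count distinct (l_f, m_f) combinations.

3

E1 requires Δl = ±1, so l_f ∈ {-1, 1}; with 0 ≤ l_f ≤ n_f−1 = 4, the allowed l_f values are {1}.
For l_f = 1: m_f ∈ {m_i−1, m_i, m_i+1} ∩ [−1, 1] = {-1, 0, 1} → 3 states.
Total: 3.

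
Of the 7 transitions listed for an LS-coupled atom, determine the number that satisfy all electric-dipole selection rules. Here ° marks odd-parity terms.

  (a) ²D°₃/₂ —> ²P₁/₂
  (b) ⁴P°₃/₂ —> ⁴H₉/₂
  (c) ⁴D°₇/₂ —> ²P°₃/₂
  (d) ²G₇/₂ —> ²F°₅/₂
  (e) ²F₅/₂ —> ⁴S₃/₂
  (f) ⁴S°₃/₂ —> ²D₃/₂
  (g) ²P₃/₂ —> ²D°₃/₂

3

(a) allowed
(b) forbidden (ΔL, ΔJ fail)
(c) forbidden (parity, ΔS, ΔJ fail)
(d) allowed
(e) forbidden (parity, ΔS, ΔL fail)
(f) forbidden (ΔS, ΔL fail)
(g) allowed
Total allowed: 3 of 7.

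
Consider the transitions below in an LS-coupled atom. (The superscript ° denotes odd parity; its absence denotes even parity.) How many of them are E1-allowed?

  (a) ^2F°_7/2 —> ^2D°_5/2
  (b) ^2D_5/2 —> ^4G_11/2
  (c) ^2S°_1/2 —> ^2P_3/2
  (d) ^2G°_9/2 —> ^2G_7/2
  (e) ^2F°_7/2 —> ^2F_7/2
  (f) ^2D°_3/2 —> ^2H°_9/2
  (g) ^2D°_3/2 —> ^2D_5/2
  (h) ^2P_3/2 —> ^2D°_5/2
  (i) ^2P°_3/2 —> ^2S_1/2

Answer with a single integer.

6

(a) forbidden (parity fails)
(b) forbidden (parity, ΔS, ΔL, ΔJ fail)
(c) allowed
(d) allowed
(e) allowed
(f) forbidden (parity, ΔL, ΔJ fail)
(g) allowed
(h) allowed
(i) allowed
Total allowed: 6 of 9.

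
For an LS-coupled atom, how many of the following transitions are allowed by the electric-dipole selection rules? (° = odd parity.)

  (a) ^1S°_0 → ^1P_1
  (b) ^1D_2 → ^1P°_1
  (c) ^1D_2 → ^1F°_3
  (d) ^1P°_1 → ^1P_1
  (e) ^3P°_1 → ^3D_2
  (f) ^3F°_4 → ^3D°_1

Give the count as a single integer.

5

(a) allowed
(b) allowed
(c) allowed
(d) allowed
(e) allowed
(f) forbidden (parity, ΔJ fail)
Total allowed: 5 of 6.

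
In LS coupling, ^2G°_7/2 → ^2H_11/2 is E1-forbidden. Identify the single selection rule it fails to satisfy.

Reading off the term symbols: S 1/2→1/2, L 4→5, J 7/2→11/2, parity odd→even.
Parity must change: odd → even — passes.
ΔS = 0: S: 1/2 → 1/2 — passes.
ΔL = 0, ±1 (not L=0↔0): L: 4 → 5, ΔL = +1 — passes.
ΔJ = 0, ±1 (not J=0↔0): J: 7/2 → 11/2, ΔJ = +2 — fails.

the ΔJ = 0, ±1 rule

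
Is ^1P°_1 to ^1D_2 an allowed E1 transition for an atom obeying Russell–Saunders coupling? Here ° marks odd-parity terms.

Initial level: S=0, L=1, J=1, parity odd. Final level: S=0, L=2, J=2, parity even.
ΔJ = 0, ±1 (not J=0↔0): J: 1 → 2, ΔJ = +1 — ok.
Parity must change: odd → even — ok.
ΔS = 0: S: 0 → 0 — ok.
ΔL = 0, ±1 (not L=0↔0): L: 1 → 2, ΔL = +1 — ok.
All four E1 rules are satisfied.

allowed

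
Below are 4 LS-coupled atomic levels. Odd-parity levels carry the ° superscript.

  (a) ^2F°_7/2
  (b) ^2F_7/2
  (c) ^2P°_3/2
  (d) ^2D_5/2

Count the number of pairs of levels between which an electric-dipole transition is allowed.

3

(a)–(b): allowed.
(a)–(c): forbidden (parity, ΔL, ΔJ).
(a)–(d): allowed.
(b)–(c): forbidden (ΔL, ΔJ).
(b)–(d): forbidden (parity).
(c)–(d): allowed.
Allowed pairs: 3 of 6.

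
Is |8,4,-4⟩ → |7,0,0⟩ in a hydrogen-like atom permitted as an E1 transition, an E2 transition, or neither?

Δl = 0 − 4 = -4; l_i + l_f = 4.
Δm_l = +4.
E1 (Δl = ±1, |Δm_l| ≤ 1): not satisfied.
E2 (Δl = 0,±2, l_i+l_f ≥ 2, |Δm_l| ≤ 2): not satisfied.

neither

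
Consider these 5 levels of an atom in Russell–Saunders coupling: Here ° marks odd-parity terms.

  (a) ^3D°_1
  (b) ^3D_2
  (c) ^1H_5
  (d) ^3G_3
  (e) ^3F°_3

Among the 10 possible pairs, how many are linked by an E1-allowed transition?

(a)–(b): allowed.
(a)–(c): forbidden (ΔS, ΔL, ΔJ).
(a)–(d): forbidden (ΔL, ΔJ).
(a)–(e): forbidden (parity, ΔJ).
(b)–(c): forbidden (parity, ΔS, ΔL, ΔJ).
(b)–(d): forbidden (parity, ΔL).
(b)–(e): allowed.
(c)–(d): forbidden (parity, ΔS, ΔJ).
(c)–(e): forbidden (ΔS, ΔL, ΔJ).
(d)–(e): allowed.
Allowed pairs: 3 of 10.

3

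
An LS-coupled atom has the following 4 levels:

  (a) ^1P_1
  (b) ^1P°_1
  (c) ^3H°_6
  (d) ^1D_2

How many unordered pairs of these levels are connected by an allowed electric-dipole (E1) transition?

2

(a)–(b): allowed.
(a)–(c): forbidden (ΔS, ΔL, ΔJ).
(a)–(d): forbidden (parity).
(b)–(c): forbidden (parity, ΔS, ΔL, ΔJ).
(b)–(d): allowed.
(c)–(d): forbidden (ΔS, ΔL, ΔJ).
Allowed pairs: 2 of 6.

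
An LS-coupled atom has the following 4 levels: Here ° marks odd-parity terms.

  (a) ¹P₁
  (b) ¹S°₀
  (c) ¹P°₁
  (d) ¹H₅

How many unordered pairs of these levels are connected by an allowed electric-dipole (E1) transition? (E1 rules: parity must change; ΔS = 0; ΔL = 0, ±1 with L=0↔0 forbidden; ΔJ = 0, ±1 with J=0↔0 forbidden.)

(a)–(b): allowed.
(a)–(c): allowed.
(a)–(d): forbidden (parity, ΔL, ΔJ).
(b)–(c): forbidden (parity).
(b)–(d): forbidden (ΔL, ΔJ).
(c)–(d): forbidden (ΔL, ΔJ).
Allowed pairs: 2 of 6.

2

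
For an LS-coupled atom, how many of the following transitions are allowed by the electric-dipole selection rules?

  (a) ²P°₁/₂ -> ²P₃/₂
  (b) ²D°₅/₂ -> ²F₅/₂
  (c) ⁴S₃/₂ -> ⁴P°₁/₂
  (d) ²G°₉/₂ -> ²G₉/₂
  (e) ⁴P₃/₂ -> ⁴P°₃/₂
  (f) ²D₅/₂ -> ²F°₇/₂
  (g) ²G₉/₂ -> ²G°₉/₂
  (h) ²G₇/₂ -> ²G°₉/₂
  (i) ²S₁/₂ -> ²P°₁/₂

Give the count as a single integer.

9

(a) allowed
(b) allowed
(c) allowed
(d) allowed
(e) allowed
(f) allowed
(g) allowed
(h) allowed
(i) allowed
Total allowed: 9 of 9.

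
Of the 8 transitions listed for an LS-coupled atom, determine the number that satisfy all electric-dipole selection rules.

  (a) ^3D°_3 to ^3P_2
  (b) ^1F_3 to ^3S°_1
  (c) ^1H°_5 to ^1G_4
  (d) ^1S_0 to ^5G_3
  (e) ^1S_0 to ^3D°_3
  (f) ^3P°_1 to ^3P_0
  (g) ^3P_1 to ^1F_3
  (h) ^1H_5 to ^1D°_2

3

(a) allowed
(b) forbidden (ΔS, ΔL, ΔJ fail)
(c) allowed
(d) forbidden (parity, ΔS, ΔL, ΔJ fail)
(e) forbidden (ΔS, ΔL, ΔJ fail)
(f) allowed
(g) forbidden (parity, ΔS, ΔL, ΔJ fail)
(h) forbidden (ΔL, ΔJ fail)
Total allowed: 3 of 8.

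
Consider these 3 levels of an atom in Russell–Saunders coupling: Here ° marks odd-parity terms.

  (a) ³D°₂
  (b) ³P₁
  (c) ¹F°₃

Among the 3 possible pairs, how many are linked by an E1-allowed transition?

1

(a)–(b): allowed.
(a)–(c): forbidden (parity, ΔS).
(b)–(c): forbidden (ΔS, ΔL, ΔJ).
Allowed pairs: 1 of 3.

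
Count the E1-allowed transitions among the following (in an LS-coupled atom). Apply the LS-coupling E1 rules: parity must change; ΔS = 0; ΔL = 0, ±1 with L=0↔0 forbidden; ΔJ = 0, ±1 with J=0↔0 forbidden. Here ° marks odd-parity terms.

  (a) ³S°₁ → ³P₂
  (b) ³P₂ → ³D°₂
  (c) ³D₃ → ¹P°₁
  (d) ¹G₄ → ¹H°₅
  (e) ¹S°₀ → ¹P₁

4

(a) allowed
(b) allowed
(c) forbidden (ΔS, ΔJ fail)
(d) allowed
(e) allowed
Total allowed: 4 of 5.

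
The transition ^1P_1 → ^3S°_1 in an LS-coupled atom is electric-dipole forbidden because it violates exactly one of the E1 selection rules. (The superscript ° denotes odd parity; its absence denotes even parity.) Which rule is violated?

the ΔS = 0 rule

Parity must change: even → odd — passes.
ΔS = 0: S: 0 → 1 — fails.
ΔL = 0, ±1 (not L=0↔0): L: 1 → 0, ΔL = -1 — passes.
ΔJ = 0, ±1 (not J=0↔0): J: 1 → 1, ΔJ = +0 — passes.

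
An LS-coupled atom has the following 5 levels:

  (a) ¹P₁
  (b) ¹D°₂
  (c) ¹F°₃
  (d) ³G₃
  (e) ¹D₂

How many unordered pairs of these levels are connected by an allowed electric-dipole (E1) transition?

(a)–(b): allowed.
(a)–(c): forbidden (ΔL, ΔJ).
(a)–(d): forbidden (parity, ΔS, ΔL, ΔJ).
(a)–(e): forbidden (parity).
(b)–(c): forbidden (parity).
(b)–(d): forbidden (ΔS, ΔL).
(b)–(e): allowed.
(c)–(d): forbidden (ΔS).
(c)–(e): allowed.
(d)–(e): forbidden (parity, ΔS, ΔL).
Allowed pairs: 3 of 10.

3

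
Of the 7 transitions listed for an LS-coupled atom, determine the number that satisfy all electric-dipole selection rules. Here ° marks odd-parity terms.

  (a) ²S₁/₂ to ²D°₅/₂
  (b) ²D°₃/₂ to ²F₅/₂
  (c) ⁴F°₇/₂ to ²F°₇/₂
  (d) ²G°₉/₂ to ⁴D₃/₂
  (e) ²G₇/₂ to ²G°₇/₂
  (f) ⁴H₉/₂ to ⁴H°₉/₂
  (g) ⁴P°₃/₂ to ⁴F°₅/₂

3

(a) forbidden (ΔL, ΔJ fail)
(b) allowed
(c) forbidden (parity, ΔS fail)
(d) forbidden (ΔS, ΔL, ΔJ fail)
(e) allowed
(f) allowed
(g) forbidden (parity, ΔL fail)
Total allowed: 3 of 7.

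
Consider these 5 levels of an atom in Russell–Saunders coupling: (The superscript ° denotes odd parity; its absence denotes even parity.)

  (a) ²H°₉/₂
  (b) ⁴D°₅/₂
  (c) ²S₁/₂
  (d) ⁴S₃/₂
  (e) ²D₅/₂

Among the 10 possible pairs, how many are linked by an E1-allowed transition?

0

(a)–(b): forbidden (parity, ΔS, ΔL, ΔJ).
(a)–(c): forbidden (ΔL, ΔJ).
(a)–(d): forbidden (ΔS, ΔL, ΔJ).
(a)–(e): forbidden (ΔL, ΔJ).
(b)–(c): forbidden (ΔS, ΔL, ΔJ).
(b)–(d): forbidden (ΔL).
(b)–(e): forbidden (ΔS).
(c)–(d): forbidden (parity, ΔS, ΔL).
(c)–(e): forbidden (parity, ΔL, ΔJ).
(d)–(e): forbidden (parity, ΔS, ΔL).
Allowed pairs: 0 of 10.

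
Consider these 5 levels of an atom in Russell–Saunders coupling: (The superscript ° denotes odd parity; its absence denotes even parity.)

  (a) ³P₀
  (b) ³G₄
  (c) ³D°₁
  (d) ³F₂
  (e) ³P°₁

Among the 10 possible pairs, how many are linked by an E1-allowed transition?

(a)–(b): forbidden (parity, ΔL, ΔJ).
(a)–(c): allowed.
(a)–(d): forbidden (parity, ΔL, ΔJ).
(a)–(e): allowed.
(b)–(c): forbidden (ΔL, ΔJ).
(b)–(d): forbidden (parity, ΔJ).
(b)–(e): forbidden (ΔL, ΔJ).
(c)–(d): allowed.
(c)–(e): forbidden (parity).
(d)–(e): forbidden (ΔL).
Allowed pairs: 3 of 10.

3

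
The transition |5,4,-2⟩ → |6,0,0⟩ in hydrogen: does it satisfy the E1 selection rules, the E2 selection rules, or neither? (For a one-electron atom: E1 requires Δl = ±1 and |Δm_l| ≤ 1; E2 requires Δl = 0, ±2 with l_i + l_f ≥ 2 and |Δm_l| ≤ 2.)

neither

Δl = 0 − 4 = -4; l_i + l_f = 4.
Δm_l = +2.
E1 (Δl = ±1, |Δm_l| ≤ 1): not satisfied.
E2 (Δl = 0,±2, l_i+l_f ≥ 2, |Δm_l| ≤ 2): not satisfied.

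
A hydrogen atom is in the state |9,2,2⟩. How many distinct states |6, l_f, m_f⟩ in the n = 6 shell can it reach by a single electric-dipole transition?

4

E1 requires Δl = ±1, so l_f ∈ {1, 3}; with 0 ≤ l_f ≤ n_f−1 = 5, the allowed l_f values are {1, 3}.
For l_f = 1: m_f ∈ {m_i−1, m_i, m_i+1} ∩ [−1, 1] = {1} → 1 state.
For l_f = 3: m_f ∈ {m_i−1, m_i, m_i+1} ∩ [−3, 3] = {1, 2, 3} → 3 states.
Total: 4.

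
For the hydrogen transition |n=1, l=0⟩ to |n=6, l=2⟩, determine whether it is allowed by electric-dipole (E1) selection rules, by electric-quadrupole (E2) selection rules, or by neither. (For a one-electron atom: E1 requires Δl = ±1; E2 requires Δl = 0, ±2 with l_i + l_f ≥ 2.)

Δl = 2 − 0 = +2; l_i + l_f = 2.
E1 (Δl = ±1): not satisfied.
E2 (Δl = 0,±2, l_i+l_f ≥ 2): satisfied.

E2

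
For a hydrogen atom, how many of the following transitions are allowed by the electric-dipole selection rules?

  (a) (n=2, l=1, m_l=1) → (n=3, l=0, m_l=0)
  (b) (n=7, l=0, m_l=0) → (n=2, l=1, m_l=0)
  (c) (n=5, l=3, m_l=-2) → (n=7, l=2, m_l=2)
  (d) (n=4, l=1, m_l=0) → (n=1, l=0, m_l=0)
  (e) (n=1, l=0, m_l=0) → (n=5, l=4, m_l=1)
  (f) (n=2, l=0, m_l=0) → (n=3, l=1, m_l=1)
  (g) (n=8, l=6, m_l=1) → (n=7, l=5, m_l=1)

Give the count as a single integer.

5

(a) allowed
(b) allowed
(c) forbidden — Δm_l = +4 (E1 requires Δm_l = 0, ±1)
(d) allowed
(e) forbidden — Δl = +4 (E1 requires Δl = ±1)
(f) allowed
(g) allowed
Total allowed: 5 of 7.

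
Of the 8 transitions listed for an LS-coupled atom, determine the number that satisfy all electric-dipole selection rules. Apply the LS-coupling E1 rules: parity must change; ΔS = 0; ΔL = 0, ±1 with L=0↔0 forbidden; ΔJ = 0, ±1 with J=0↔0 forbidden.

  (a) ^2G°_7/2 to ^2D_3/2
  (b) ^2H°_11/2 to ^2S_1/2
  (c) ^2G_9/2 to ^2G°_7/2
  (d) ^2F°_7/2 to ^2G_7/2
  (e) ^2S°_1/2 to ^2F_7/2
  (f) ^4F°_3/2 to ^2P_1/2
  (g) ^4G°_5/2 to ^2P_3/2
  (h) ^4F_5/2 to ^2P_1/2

2

(a) forbidden (ΔL, ΔJ fail)
(b) forbidden (ΔL, ΔJ fail)
(c) allowed
(d) allowed
(e) forbidden (ΔL, ΔJ fail)
(f) forbidden (ΔS, ΔL fail)
(g) forbidden (ΔS, ΔL fail)
(h) forbidden (parity, ΔS, ΔL, ΔJ fail)
Total allowed: 2 of 8.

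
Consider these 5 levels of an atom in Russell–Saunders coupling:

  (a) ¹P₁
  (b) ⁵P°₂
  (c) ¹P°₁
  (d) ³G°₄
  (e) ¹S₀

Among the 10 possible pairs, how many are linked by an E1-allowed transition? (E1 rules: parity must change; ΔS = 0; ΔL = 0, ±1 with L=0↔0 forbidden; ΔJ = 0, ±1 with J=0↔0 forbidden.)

2

(a)–(b): forbidden (ΔS).
(a)–(c): allowed.
(a)–(d): forbidden (ΔS, ΔL, ΔJ).
(a)–(e): forbidden (parity).
(b)–(c): forbidden (parity, ΔS).
(b)–(d): forbidden (parity, ΔS, ΔL, ΔJ).
(b)–(e): forbidden (ΔS, ΔJ).
(c)–(d): forbidden (parity, ΔS, ΔL, ΔJ).
(c)–(e): allowed.
(d)–(e): forbidden (ΔS, ΔL, ΔJ).
Allowed pairs: 2 of 10.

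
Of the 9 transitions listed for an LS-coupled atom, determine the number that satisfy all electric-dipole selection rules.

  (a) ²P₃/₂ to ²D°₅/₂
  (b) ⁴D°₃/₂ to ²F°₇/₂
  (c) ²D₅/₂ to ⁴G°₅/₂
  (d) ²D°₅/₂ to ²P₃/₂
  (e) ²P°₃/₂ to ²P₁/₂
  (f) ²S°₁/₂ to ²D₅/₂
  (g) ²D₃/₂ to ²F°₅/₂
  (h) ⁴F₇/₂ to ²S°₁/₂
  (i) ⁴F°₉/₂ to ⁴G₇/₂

(a) allowed
(b) forbidden (parity, ΔS, ΔJ fail)
(c) forbidden (ΔS, ΔL fail)
(d) allowed
(e) allowed
(f) forbidden (ΔL, ΔJ fail)
(g) allowed
(h) forbidden (ΔS, ΔL, ΔJ fail)
(i) allowed
Total allowed: 5 of 9.

5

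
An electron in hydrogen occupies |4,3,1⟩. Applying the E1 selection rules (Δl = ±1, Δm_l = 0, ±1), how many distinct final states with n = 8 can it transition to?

6

E1 requires Δl = ±1, so l_f ∈ {2, 4}; with 0 ≤ l_f ≤ n_f−1 = 7, the allowed l_f values are {2, 4}.
For l_f = 2: m_f ∈ {m_i−1, m_i, m_i+1} ∩ [−2, 2] = {0, 1, 2} → 3 states.
For l_f = 4: m_f ∈ {m_i−1, m_i, m_i+1} ∩ [−4, 4] = {0, 1, 2} → 3 states.
Total: 6.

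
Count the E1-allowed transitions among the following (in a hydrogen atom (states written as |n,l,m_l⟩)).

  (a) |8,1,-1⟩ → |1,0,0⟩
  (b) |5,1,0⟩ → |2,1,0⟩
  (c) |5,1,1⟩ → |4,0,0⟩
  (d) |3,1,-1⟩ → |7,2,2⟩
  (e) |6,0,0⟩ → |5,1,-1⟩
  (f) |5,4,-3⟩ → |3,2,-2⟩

3

(a) allowed
(b) forbidden — Δl = +0 (E1 requires Δl = ±1)
(c) allowed
(d) forbidden — Δm_l = +3 (E1 requires Δm_l = 0, ±1)
(e) allowed
(f) forbidden — Δl = -2 (E1 requires Δl = ±1)
Total allowed: 3 of 6.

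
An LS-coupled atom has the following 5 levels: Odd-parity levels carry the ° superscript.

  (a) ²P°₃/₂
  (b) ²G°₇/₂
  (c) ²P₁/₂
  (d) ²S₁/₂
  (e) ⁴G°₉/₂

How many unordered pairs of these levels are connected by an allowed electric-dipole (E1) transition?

(a)–(b): forbidden (parity, ΔL, ΔJ).
(a)–(c): allowed.
(a)–(d): allowed.
(a)–(e): forbidden (parity, ΔS, ΔL, ΔJ).
(b)–(c): forbidden (ΔL, ΔJ).
(b)–(d): forbidden (ΔL, ΔJ).
(b)–(e): forbidden (parity, ΔS).
(c)–(d): forbidden (parity).
(c)–(e): forbidden (ΔS, ΔL, ΔJ).
(d)–(e): forbidden (ΔS, ΔL, ΔJ).
Allowed pairs: 2 of 10.

2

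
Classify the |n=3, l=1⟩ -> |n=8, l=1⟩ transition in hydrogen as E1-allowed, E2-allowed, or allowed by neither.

E2

Δl = 1 − 1 = +0; l_i + l_f = 2.
E1 (Δl = ±1): not satisfied.
E2 (Δl = 0,±2, l_i+l_f ≥ 2): satisfied.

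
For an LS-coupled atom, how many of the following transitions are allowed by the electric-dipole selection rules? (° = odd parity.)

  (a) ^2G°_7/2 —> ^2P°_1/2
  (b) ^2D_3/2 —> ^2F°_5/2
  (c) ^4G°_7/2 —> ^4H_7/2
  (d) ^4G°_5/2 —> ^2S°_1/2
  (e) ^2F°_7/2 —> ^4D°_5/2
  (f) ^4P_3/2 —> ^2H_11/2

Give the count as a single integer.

(a) forbidden (parity, ΔL, ΔJ fail)
(b) allowed
(c) allowed
(d) forbidden (parity, ΔS, ΔL, ΔJ fail)
(e) forbidden (parity, ΔS fail)
(f) forbidden (parity, ΔS, ΔL, ΔJ fail)
Total allowed: 2 of 6.

2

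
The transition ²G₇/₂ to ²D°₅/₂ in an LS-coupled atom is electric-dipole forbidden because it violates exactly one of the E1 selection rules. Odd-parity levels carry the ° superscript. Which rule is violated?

the ΔL = 0, ±1 rule

Initial level: S=1/2, L=4, J=7/2, parity even. Final level: S=1/2, L=2, J=5/2, parity odd.
Parity must change: even → odd — ok.
ΔL = 0, ±1 (not L=0↔0): L: 4 → 2, ΔL = -2 — fails.
ΔJ = 0, ±1 (not J=0↔0): J: 7/2 → 5/2, ΔJ = -1 — ok.
ΔS = 0: S: 1/2 → 1/2 — ok.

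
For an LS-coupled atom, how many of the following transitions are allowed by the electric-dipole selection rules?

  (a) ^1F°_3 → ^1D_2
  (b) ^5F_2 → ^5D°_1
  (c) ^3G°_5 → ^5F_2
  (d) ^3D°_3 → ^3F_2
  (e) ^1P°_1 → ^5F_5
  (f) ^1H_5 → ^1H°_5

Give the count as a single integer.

4

(a) allowed
(b) allowed
(c) forbidden (ΔS, ΔJ fail)
(d) allowed
(e) forbidden (ΔS, ΔL, ΔJ fail)
(f) allowed
Total allowed: 4 of 6.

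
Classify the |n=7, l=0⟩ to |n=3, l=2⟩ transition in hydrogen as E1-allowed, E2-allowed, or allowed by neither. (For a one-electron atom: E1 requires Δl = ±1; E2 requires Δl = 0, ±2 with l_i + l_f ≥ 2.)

Δl = 2 − 0 = +2; l_i + l_f = 2.
E1 (Δl = ±1): not satisfied.
E2 (Δl = 0,±2, l_i+l_f ≥ 2): satisfied.

E2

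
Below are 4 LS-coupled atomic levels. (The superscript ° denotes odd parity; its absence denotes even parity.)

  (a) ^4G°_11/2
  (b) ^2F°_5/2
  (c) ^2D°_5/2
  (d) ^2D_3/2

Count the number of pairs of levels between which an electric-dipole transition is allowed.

(a)–(b): forbidden (parity, ΔS, ΔJ).
(a)–(c): forbidden (parity, ΔS, ΔL, ΔJ).
(a)–(d): forbidden (ΔS, ΔL, ΔJ).
(b)–(c): forbidden (parity).
(b)–(d): allowed.
(c)–(d): allowed.
Allowed pairs: 2 of 6.

2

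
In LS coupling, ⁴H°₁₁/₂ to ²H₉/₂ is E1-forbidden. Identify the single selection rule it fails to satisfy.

the ΔS = 0 rule

Reading off the term symbols: S 3/2→1/2, L 5→5, J 11/2→9/2, parity odd→even.
ΔL = 0, ±1 (not L=0↔0): L: 5 → 5, ΔL = +0 — satisfied.
ΔJ = 0, ±1 (not J=0↔0): J: 11/2 → 9/2, ΔJ = -1 — satisfied.
ΔS = 0: S: 3/2 → 1/2 — violated.
Parity must change: odd → even — satisfied.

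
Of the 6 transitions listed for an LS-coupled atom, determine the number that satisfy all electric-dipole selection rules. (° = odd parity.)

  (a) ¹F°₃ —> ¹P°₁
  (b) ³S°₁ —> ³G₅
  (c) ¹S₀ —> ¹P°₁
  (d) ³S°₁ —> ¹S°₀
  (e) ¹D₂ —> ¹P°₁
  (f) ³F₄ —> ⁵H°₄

2

(a) forbidden (parity, ΔL, ΔJ fail)
(b) forbidden (ΔL, ΔJ fail)
(c) allowed
(d) forbidden (parity, ΔS, ΔL fail)
(e) allowed
(f) forbidden (ΔS, ΔL fail)
Total allowed: 2 of 6.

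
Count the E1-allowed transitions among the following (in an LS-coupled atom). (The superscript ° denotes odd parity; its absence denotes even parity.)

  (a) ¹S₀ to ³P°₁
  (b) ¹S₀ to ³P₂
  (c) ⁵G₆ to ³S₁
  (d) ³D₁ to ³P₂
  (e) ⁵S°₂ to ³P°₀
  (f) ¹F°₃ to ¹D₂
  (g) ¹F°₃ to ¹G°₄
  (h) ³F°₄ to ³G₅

(a) forbidden (ΔS fails)
(b) forbidden (parity, ΔS, ΔJ fail)
(c) forbidden (parity, ΔS, ΔL, ΔJ fail)
(d) forbidden (parity fails)
(e) forbidden (parity, ΔS, ΔJ fail)
(f) allowed
(g) forbidden (parity fails)
(h) allowed
Total allowed: 2 of 8.

2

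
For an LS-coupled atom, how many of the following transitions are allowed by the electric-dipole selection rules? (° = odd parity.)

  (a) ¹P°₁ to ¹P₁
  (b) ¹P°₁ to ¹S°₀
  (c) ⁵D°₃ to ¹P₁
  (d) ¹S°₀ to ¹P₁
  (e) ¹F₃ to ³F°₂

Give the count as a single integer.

(a) allowed
(b) forbidden (parity fails)
(c) forbidden (ΔS, ΔJ fail)
(d) allowed
(e) forbidden (ΔS fails)
Total allowed: 2 of 5.

2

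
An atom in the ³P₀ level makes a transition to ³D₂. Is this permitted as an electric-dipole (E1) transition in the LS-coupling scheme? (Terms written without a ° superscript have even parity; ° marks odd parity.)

Parity must change: even → even — fails.
ΔS = 0: S: 1 → 1 — ok.
ΔL = 0, ±1 (not L=0↔0): L: 1 → 2, ΔL = +1 — ok.
ΔJ = 0, ±1 (not J=0↔0): J: 0 → 2, ΔJ = +2 — fails.
Rule(s) violated: parity, ΔJ.

forbidden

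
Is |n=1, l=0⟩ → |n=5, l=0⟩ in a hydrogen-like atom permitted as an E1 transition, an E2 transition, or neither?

neither

Δl = 0 − 0 = +0; l_i + l_f = 0.
E1 (Δl = ±1): not satisfied.
E2 (Δl = 0,±2, l_i+l_f ≥ 2): not satisfied.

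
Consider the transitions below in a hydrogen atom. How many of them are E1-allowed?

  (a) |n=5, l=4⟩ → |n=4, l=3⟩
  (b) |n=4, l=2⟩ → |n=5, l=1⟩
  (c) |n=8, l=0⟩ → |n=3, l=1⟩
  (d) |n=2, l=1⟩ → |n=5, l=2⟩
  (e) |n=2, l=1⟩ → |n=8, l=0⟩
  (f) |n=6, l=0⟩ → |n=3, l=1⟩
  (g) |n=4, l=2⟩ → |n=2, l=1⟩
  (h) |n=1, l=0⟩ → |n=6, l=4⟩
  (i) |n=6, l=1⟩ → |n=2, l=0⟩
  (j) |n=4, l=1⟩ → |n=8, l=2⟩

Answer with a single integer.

9

(a) allowed
(b) allowed
(c) allowed
(d) allowed
(e) allowed
(f) allowed
(g) allowed
(h) forbidden — Δl = +4 (E1 requires Δl = ±1)
(i) allowed
(j) allowed
Total allowed: 9 of 10.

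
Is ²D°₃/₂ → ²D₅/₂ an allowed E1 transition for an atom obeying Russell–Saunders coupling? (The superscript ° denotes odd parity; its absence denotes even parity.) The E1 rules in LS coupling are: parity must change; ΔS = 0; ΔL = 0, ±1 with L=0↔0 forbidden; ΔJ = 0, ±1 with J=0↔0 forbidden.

allowed

Initial level: S=1/2, L=2, J=3/2, parity odd. Final level: S=1/2, L=2, J=5/2, parity even.
Parity must change: odd → even — satisfied.
ΔS = 0: S: 1/2 → 1/2 — satisfied.
ΔL = 0, ±1 (not L=0↔0): L: 2 → 2, ΔL = +0 — satisfied.
ΔJ = 0, ±1 (not J=0↔0): J: 3/2 → 5/2, ΔJ = +1 — satisfied.
All four E1 rules are satisfied.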